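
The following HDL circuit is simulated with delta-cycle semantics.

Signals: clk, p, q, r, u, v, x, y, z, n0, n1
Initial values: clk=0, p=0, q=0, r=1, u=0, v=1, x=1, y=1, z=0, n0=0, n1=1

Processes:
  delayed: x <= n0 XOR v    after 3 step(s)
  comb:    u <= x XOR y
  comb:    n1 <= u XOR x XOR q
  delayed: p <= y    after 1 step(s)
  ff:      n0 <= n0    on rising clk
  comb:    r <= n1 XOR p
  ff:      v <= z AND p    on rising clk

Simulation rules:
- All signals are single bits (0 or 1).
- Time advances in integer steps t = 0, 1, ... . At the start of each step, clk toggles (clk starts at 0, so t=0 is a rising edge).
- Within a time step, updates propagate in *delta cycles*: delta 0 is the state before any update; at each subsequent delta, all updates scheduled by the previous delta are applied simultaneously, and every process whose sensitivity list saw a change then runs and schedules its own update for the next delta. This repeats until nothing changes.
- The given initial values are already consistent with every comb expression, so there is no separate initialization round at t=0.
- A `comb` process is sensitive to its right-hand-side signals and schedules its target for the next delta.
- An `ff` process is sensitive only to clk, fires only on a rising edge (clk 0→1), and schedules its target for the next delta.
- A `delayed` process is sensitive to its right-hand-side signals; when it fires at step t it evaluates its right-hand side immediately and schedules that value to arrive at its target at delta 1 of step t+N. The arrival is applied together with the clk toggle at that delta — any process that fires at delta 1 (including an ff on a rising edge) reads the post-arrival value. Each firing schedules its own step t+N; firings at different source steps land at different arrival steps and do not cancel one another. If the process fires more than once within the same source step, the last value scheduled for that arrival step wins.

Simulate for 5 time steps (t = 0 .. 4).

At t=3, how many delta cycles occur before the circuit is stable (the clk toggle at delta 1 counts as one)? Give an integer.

t0.Δ0 r=1 q=0 z=0 y=1 p=0 u=0 v=1 n1=1 clk=0 n0=0 x=1
t0.Δ1 r=1 q=0 z=0 y=1 p=0 u=0 v=1 n1=1 clk=1 n0=0 x=1
t0.Δ2 r=1 q=0 z=0 y=1 p=0 u=0 v=0 n1=1 clk=1 n0=0 x=1
t1.Δ0 r=1 q=0 z=0 y=1 p=0 u=0 v=0 n1=1 clk=1 n0=0 x=1
t1.Δ1 r=1 q=0 z=0 y=1 p=0 u=0 v=0 n1=1 clk=0 n0=0 x=1
t2.Δ0 r=1 q=0 z=0 y=1 p=0 u=0 v=0 n1=1 clk=0 n0=0 x=1
t2.Δ1 r=1 q=0 z=0 y=1 p=0 u=0 v=0 n1=1 clk=1 n0=0 x=1
t3.Δ0 r=1 q=0 z=0 y=1 p=0 u=0 v=0 n1=1 clk=1 n0=0 x=1
t3.Δ1 r=1 q=0 z=0 y=1 p=0 u=0 v=0 n1=1 clk=0 n0=0 x=0
t3.Δ2 r=1 q=0 z=0 y=1 p=0 u=1 v=0 n1=0 clk=0 n0=0 x=0
t3.Δ3 r=0 q=0 z=0 y=1 p=0 u=1 v=0 n1=1 clk=0 n0=0 x=0
t3.Δ4 r=1 q=0 z=0 y=1 p=0 u=1 v=0 n1=1 clk=0 n0=0 x=0
t4.Δ0 r=1 q=0 z=0 y=1 p=0 u=1 v=0 n1=1 clk=0 n0=0 x=0
t4.Δ1 r=1 q=0 z=0 y=1 p=0 u=1 v=0 n1=1 clk=1 n0=0 x=0

4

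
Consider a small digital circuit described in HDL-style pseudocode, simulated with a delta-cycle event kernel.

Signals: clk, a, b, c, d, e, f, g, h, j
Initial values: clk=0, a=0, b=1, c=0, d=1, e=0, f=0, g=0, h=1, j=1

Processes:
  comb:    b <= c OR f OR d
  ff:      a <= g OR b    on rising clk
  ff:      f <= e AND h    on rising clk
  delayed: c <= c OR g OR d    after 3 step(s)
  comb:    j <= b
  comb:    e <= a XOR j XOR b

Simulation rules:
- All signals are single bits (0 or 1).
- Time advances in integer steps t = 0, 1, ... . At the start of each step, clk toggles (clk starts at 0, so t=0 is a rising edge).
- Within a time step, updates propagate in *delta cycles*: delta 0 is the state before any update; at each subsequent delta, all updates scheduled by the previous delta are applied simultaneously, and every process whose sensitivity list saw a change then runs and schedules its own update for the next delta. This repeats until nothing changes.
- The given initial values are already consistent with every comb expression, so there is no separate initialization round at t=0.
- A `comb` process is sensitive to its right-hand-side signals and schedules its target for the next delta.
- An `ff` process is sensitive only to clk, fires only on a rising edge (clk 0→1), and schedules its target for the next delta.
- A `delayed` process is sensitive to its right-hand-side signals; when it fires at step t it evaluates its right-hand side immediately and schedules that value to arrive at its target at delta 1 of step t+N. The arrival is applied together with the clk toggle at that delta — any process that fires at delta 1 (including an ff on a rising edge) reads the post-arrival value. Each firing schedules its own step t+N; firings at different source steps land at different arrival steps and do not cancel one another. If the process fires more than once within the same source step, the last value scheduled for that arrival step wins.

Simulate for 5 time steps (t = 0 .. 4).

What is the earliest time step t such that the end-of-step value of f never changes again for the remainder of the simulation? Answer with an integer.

t0.Δ0 g=0 d=1 f=0 j=1 c=0 e=0 h=1 b=1 a=0 clk=0
t0.Δ1 g=0 d=1 f=0 j=1 c=0 e=0 h=1 b=1 a=0 clk=1
t0.Δ2 g=0 d=1 f=0 j=1 c=0 e=0 h=1 b=1 a=1 clk=1
t0.Δ3 g=0 d=1 f=0 j=1 c=0 e=1 h=1 b=1 a=1 clk=1
t1.Δ0 g=0 d=1 f=0 j=1 c=0 e=1 h=1 b=1 a=1 clk=1
t1.Δ1 g=0 d=1 f=0 j=1 c=0 e=1 h=1 b=1 a=1 clk=0
t2.Δ0 g=0 d=1 f=0 j=1 c=0 e=1 h=1 b=1 a=1 clk=0
t2.Δ1 g=0 d=1 f=0 j=1 c=0 e=1 h=1 b=1 a=1 clk=1
t2.Δ2 g=0 d=1 f=1 j=1 c=0 e=1 h=1 b=1 a=1 clk=1
t3.Δ0 g=0 d=1 f=1 j=1 c=0 e=1 h=1 b=1 a=1 clk=1
t3.Δ1 g=0 d=1 f=1 j=1 c=0 e=1 h=1 b=1 a=1 clk=0
t4.Δ0 g=0 d=1 f=1 j=1 c=0 e=1 h=1 b=1 a=1 clk=0
t4.Δ1 g=0 d=1 f=1 j=1 c=0 e=1 h=1 b=1 a=1 clk=1

2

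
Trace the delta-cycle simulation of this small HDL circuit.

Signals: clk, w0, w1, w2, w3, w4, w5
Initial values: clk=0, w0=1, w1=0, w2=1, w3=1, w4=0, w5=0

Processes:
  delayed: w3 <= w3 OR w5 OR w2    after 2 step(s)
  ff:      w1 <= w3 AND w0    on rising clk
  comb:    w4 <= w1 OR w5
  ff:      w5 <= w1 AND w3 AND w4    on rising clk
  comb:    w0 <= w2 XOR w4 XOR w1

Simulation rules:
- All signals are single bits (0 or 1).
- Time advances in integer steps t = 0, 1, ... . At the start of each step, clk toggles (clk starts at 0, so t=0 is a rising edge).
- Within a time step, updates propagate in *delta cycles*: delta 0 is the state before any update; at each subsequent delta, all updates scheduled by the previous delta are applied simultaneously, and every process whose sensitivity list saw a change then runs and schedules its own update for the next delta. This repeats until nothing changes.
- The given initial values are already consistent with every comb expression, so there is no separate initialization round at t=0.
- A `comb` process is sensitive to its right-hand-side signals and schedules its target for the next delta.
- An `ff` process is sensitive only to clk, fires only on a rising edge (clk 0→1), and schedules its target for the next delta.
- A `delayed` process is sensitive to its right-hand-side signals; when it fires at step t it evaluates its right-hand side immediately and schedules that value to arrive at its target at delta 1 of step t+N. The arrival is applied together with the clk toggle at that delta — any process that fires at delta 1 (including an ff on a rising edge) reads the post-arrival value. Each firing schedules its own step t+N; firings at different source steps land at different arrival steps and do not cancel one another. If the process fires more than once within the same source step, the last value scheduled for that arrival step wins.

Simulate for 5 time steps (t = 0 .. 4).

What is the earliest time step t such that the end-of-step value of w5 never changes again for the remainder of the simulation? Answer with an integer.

2

t0.Δ0 w0=1 w3=1 w4=0 w1=0 clk=0 w2=1 w5=0
t0.Δ1 w0=1 w3=1 w4=0 w1=0 clk=1 w2=1 w5=0
t0.Δ2 w0=1 w3=1 w4=0 w1=1 clk=1 w2=1 w5=0
t0.Δ3 w0=0 w3=1 w4=1 w1=1 clk=1 w2=1 w5=0
t0.Δ4 w0=1 w3=1 w4=1 w1=1 clk=1 w2=1 w5=0
t1.Δ0 w0=1 w3=1 w4=1 w1=1 clk=1 w2=1 w5=0
t1.Δ1 w0=1 w3=1 w4=1 w1=1 clk=0 w2=1 w5=0
t2.Δ0 w0=1 w3=1 w4=1 w1=1 clk=0 w2=1 w5=0
t2.Δ1 w0=1 w3=1 w4=1 w1=1 clk=1 w2=1 w5=0
t2.Δ2 w0=1 w3=1 w4=1 w1=1 clk=1 w2=1 w5=1
t3.Δ0 w0=1 w3=1 w4=1 w1=1 clk=1 w2=1 w5=1
t3.Δ1 w0=1 w3=1 w4=1 w1=1 clk=0 w2=1 w5=1
t4.Δ0 w0=1 w3=1 w4=1 w1=1 clk=0 w2=1 w5=1
t4.Δ1 w0=1 w3=1 w4=1 w1=1 clk=1 w2=1 w5=1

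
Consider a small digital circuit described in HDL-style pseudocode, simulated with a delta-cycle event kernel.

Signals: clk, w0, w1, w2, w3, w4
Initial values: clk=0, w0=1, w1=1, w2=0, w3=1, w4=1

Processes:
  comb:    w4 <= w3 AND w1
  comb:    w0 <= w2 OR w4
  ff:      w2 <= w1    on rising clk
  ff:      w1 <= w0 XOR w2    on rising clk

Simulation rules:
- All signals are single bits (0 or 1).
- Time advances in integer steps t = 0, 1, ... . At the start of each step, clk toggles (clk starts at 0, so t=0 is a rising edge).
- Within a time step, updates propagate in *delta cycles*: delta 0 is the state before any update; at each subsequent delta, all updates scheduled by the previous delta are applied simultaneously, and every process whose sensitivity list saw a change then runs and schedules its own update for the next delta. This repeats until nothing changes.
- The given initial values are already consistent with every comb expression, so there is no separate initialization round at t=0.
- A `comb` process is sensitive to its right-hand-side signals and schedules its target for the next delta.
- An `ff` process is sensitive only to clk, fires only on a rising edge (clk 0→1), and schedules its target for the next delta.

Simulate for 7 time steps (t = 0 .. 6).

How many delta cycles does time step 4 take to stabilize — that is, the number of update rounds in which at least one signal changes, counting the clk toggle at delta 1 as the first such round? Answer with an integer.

3

[bits: clk,w4,w0,w2,w1,w3]
t=0: Δ0=011011 Δ1=111011 Δ2=111111 | 2Δ
t=1: Δ0=111111 Δ1=011111 | 1Δ
t=2: Δ0=011111 Δ1=111111 Δ2=111101 Δ3=101101 | 3Δ
t=3: Δ0=101101 Δ1=001101 | 1Δ
t=4: Δ0=001101 Δ1=101101 Δ2=101001 Δ3=100001 | 3Δ
t=5: Δ0=100001 Δ1=000001 | 1Δ
t=6: Δ0=000001 Δ1=100001 | 1Δ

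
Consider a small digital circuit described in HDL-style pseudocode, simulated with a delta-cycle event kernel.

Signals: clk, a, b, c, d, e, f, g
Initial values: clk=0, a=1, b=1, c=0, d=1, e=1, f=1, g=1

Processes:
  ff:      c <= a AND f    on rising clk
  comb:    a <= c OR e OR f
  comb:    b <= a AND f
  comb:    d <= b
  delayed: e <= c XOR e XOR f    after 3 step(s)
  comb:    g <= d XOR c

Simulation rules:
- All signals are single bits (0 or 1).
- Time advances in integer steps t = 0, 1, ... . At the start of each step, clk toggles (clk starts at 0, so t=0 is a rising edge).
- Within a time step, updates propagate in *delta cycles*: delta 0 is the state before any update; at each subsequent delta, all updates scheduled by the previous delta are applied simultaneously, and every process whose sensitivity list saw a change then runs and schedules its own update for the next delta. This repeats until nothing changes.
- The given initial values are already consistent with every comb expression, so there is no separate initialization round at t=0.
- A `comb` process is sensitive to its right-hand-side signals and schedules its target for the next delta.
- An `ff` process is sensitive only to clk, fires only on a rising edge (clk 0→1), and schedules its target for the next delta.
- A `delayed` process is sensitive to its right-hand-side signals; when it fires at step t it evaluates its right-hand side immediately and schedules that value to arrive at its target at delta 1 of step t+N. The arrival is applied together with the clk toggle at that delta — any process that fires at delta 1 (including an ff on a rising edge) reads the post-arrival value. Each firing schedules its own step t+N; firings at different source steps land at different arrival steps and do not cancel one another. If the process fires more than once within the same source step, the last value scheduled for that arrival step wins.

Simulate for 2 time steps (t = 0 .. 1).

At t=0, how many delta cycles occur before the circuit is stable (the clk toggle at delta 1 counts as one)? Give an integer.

3

t0.Δ0 clk=0 a=1 e=1 c=0 b=1 d=1 f=1 g=1
t0.Δ1 clk=1 a=1 e=1 c=0 b=1 d=1 f=1 g=1
t0.Δ2 clk=1 a=1 e=1 c=1 b=1 d=1 f=1 g=1
t0.Δ3 clk=1 a=1 e=1 c=1 b=1 d=1 f=1 g=0
t1.Δ0 clk=1 a=1 e=1 c=1 b=1 d=1 f=1 g=0
t1.Δ1 clk=0 a=1 e=1 c=1 b=1 d=1 f=1 g=0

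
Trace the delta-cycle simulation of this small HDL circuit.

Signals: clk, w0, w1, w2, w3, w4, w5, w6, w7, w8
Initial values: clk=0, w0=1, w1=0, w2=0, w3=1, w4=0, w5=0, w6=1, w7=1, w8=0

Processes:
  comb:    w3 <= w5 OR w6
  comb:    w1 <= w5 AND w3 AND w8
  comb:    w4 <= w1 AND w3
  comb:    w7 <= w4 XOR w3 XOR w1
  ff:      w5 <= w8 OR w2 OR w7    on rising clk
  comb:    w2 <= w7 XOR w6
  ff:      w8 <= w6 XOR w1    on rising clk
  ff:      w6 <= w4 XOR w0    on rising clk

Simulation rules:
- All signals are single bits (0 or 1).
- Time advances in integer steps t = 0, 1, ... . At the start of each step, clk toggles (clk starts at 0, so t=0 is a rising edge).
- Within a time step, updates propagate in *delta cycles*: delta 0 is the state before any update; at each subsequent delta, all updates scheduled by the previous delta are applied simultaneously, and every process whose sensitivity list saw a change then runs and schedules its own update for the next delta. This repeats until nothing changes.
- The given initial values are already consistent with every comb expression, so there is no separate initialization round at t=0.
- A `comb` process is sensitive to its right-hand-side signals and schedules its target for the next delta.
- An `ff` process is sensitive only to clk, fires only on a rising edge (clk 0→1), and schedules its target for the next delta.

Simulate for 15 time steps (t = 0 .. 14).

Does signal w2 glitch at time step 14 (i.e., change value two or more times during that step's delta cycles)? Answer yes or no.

yes

t0.Δ0 w8=0 w4=0 w5=0 w1=0 w6=1 w7=1 w2=0 w0=1 w3=1 clk=0
t0.Δ1 w8=0 w4=0 w5=0 w1=0 w6=1 w7=1 w2=0 w0=1 w3=1 clk=1
t0.Δ2 w8=1 w4=0 w5=1 w1=0 w6=1 w7=1 w2=0 w0=1 w3=1 clk=1
t0.Δ3 w8=1 w4=0 w5=1 w1=1 w6=1 w7=1 w2=0 w0=1 w3=1 clk=1
t0.Δ4 w8=1 w4=1 w5=1 w1=1 w6=1 w7=0 w2=0 w0=1 w3=1 clk=1
t0.Δ5 w8=1 w4=1 w5=1 w1=1 w6=1 w7=1 w2=1 w0=1 w3=1 clk=1
t0.Δ6 w8=1 w4=1 w5=1 w1=1 w6=1 w7=1 w2=0 w0=1 w3=1 clk=1
t1.Δ0 w8=1 w4=1 w5=1 w1=1 w6=1 w7=1 w2=0 w0=1 w3=1 clk=1
t1.Δ1 w8=1 w4=1 w5=1 w1=1 w6=1 w7=1 w2=0 w0=1 w3=1 clk=0
t2.Δ0 w8=1 w4=1 w5=1 w1=1 w6=1 w7=1 w2=0 w0=1 w3=1 clk=0
t2.Δ1 w8=1 w4=1 w5=1 w1=1 w6=1 w7=1 w2=0 w0=1 w3=1 clk=1
t2.Δ2 w8=0 w4=1 w5=1 w1=1 w6=0 w7=1 w2=0 w0=1 w3=1 clk=1
t2.Δ3 w8=0 w4=1 w5=1 w1=0 w6=0 w7=1 w2=1 w0=1 w3=1 clk=1
t2.Δ4 w8=0 w4=0 w5=1 w1=0 w6=0 w7=0 w2=1 w0=1 w3=1 clk=1
t2.Δ5 w8=0 w4=0 w5=1 w1=0 w6=0 w7=1 w2=0 w0=1 w3=1 clk=1
t2.Δ6 w8=0 w4=0 w5=1 w1=0 w6=0 w7=1 w2=1 w0=1 w3=1 clk=1
t3.Δ0 w8=0 w4=0 w5=1 w1=0 w6=0 w7=1 w2=1 w0=1 w3=1 clk=1
t3.Δ1 w8=0 w4=0 w5=1 w1=0 w6=0 w7=1 w2=1 w0=1 w3=1 clk=0
t4.Δ0 w8=0 w4=0 w5=1 w1=0 w6=0 w7=1 w2=1 w0=1 w3=1 clk=0
t4.Δ1 w8=0 w4=0 w5=1 w1=0 w6=0 w7=1 w2=1 w0=1 w3=1 clk=1
t4.Δ2 w8=0 w4=0 w5=1 w1=0 w6=1 w7=1 w2=1 w0=1 w3=1 clk=1
t4.Δ3 w8=0 w4=0 w5=1 w1=0 w6=1 w7=1 w2=0 w0=1 w3=1 clk=1
t5.Δ0 w8=0 w4=0 w5=1 w1=0 w6=1 w7=1 w2=0 w0=1 w3=1 clk=1
t5.Δ1 w8=0 w4=0 w5=1 w1=0 w6=1 w7=1 w2=0 w0=1 w3=1 clk=0
t6.Δ0 w8=0 w4=0 w5=1 w1=0 w6=1 w7=1 w2=0 w0=1 w3=1 clk=0
t6.Δ1 w8=0 w4=0 w5=1 w1=0 w6=1 w7=1 w2=0 w0=1 w3=1 clk=1
t6.Δ2 w8=1 w4=0 w5=1 w1=0 w6=1 w7=1 w2=0 w0=1 w3=1 clk=1
t6.Δ3 w8=1 w4=0 w5=1 w1=1 w6=1 w7=1 w2=0 w0=1 w3=1 clk=1
t6.Δ4 w8=1 w4=1 w5=1 w1=1 w6=1 w7=0 w2=0 w0=1 w3=1 clk=1
t6.Δ5 w8=1 w4=1 w5=1 w1=1 w6=1 w7=1 w2=1 w0=1 w3=1 clk=1
t6.Δ6 w8=1 w4=1 w5=1 w1=1 w6=1 w7=1 w2=0 w0=1 w3=1 clk=1
t7.Δ0 w8=1 w4=1 w5=1 w1=1 w6=1 w7=1 w2=0 w0=1 w3=1 clk=1
t7.Δ1 w8=1 w4=1 w5=1 w1=1 w6=1 w7=1 w2=0 w0=1 w3=1 clk=0
t8.Δ0 w8=1 w4=1 w5=1 w1=1 w6=1 w7=1 w2=0 w0=1 w3=1 clk=0
t8.Δ1 w8=1 w4=1 w5=1 w1=1 w6=1 w7=1 w2=0 w0=1 w3=1 clk=1
t8.Δ2 w8=0 w4=1 w5=1 w1=1 w6=0 w7=1 w2=0 w0=1 w3=1 clk=1
t8.Δ3 w8=0 w4=1 w5=1 w1=0 w6=0 w7=1 w2=1 w0=1 w3=1 clk=1
t8.Δ4 w8=0 w4=0 w5=1 w1=0 w6=0 w7=0 w2=1 w0=1 w3=1 clk=1
t8.Δ5 w8=0 w4=0 w5=1 w1=0 w6=0 w7=1 w2=0 w0=1 w3=1 clk=1
t8.Δ6 w8=0 w4=0 w5=1 w1=0 w6=0 w7=1 w2=1 w0=1 w3=1 clk=1
t9.Δ0 w8=0 w4=0 w5=1 w1=0 w6=0 w7=1 w2=1 w0=1 w3=1 clk=1
t9.Δ1 w8=0 w4=0 w5=1 w1=0 w6=0 w7=1 w2=1 w0=1 w3=1 clk=0
t10.Δ0 w8=0 w4=0 w5=1 w1=0 w6=0 w7=1 w2=1 w0=1 w3=1 clk=0
t10.Δ1 w8=0 w4=0 w5=1 w1=0 w6=0 w7=1 w2=1 w0=1 w3=1 clk=1
t10.Δ2 w8=0 w4=0 w5=1 w1=0 w6=1 w7=1 w2=1 w0=1 w3=1 clk=1
t10.Δ3 w8=0 w4=0 w5=1 w1=0 w6=1 w7=1 w2=0 w0=1 w3=1 clk=1
t11.Δ0 w8=0 w4=0 w5=1 w1=0 w6=1 w7=1 w2=0 w0=1 w3=1 clk=1
t11.Δ1 w8=0 w4=0 w5=1 w1=0 w6=1 w7=1 w2=0 w0=1 w3=1 clk=0
t12.Δ0 w8=0 w4=0 w5=1 w1=0 w6=1 w7=1 w2=0 w0=1 w3=1 clk=0
t12.Δ1 w8=0 w4=0 w5=1 w1=0 w6=1 w7=1 w2=0 w0=1 w3=1 clk=1
t12.Δ2 w8=1 w4=0 w5=1 w1=0 w6=1 w7=1 w2=0 w0=1 w3=1 clk=1
t12.Δ3 w8=1 w4=0 w5=1 w1=1 w6=1 w7=1 w2=0 w0=1 w3=1 clk=1
t12.Δ4 w8=1 w4=1 w5=1 w1=1 w6=1 w7=0 w2=0 w0=1 w3=1 clk=1
t12.Δ5 w8=1 w4=1 w5=1 w1=1 w6=1 w7=1 w2=1 w0=1 w3=1 clk=1
t12.Δ6 w8=1 w4=1 w5=1 w1=1 w6=1 w7=1 w2=0 w0=1 w3=1 clk=1
t13.Δ0 w8=1 w4=1 w5=1 w1=1 w6=1 w7=1 w2=0 w0=1 w3=1 clk=1
t13.Δ1 w8=1 w4=1 w5=1 w1=1 w6=1 w7=1 w2=0 w0=1 w3=1 clk=0
t14.Δ0 w8=1 w4=1 w5=1 w1=1 w6=1 w7=1 w2=0 w0=1 w3=1 clk=0
t14.Δ1 w8=1 w4=1 w5=1 w1=1 w6=1 w7=1 w2=0 w0=1 w3=1 clk=1
t14.Δ2 w8=0 w4=1 w5=1 w1=1 w6=0 w7=1 w2=0 w0=1 w3=1 clk=1
t14.Δ3 w8=0 w4=1 w5=1 w1=0 w6=0 w7=1 w2=1 w0=1 w3=1 clk=1
t14.Δ4 w8=0 w4=0 w5=1 w1=0 w6=0 w7=0 w2=1 w0=1 w3=1 clk=1
t14.Δ5 w8=0 w4=0 w5=1 w1=0 w6=0 w7=1 w2=0 w0=1 w3=1 clk=1
t14.Δ6 w8=0 w4=0 w5=1 w1=0 w6=0 w7=1 w2=1 w0=1 w3=1 clk=1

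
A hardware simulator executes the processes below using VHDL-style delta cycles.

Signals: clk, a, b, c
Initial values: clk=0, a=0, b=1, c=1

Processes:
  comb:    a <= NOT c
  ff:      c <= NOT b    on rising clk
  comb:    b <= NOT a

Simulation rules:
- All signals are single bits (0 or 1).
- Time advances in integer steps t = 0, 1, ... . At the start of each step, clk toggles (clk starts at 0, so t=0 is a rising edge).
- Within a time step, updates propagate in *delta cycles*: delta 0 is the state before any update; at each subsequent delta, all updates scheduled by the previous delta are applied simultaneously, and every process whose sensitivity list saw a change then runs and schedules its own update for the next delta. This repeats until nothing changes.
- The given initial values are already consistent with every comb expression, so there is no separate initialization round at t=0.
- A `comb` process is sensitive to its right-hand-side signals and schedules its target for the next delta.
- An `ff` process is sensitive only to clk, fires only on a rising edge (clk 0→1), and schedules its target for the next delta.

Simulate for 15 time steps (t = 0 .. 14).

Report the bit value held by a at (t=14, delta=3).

0

t=0 Δ0: a=0 c=1 b=1 clk=0
  Δ1: clk:0→1
  Δ2: c:1→0
  Δ3: a:0→1
  Δ4: b:1→0
  (4Δ to stable)
t=1 Δ0: a=1 c=0 b=0 clk=1
  Δ1: clk:1→0
  (1Δ to stable)
t=2 Δ0: a=1 c=0 b=0 clk=0
  Δ1: clk:0→1
  Δ2: c:0→1
  Δ3: a:1→0
  Δ4: b:0→1
  (4Δ to stable)
t=3 Δ0: a=0 c=1 b=1 clk=1
  Δ1: clk:1→0
  (1Δ to stable)
t=4 Δ0: a=0 c=1 b=1 clk=0
  Δ1: clk:0→1
  Δ2: c:1→0
  Δ3: a:0→1
  Δ4: b:1→0
  (4Δ to stable)
t=5 Δ0: a=1 c=0 b=0 clk=1
  Δ1: clk:1→0
  (1Δ to stable)
t=6 Δ0: a=1 c=0 b=0 clk=0
  Δ1: clk:0→1
  Δ2: c:0→1
  Δ3: a:1→0
  Δ4: b:0→1
  (4Δ to stable)
t=7 Δ0: a=0 c=1 b=1 clk=1
  Δ1: clk:1→0
  (1Δ to stable)
t=8 Δ0: a=0 c=1 b=1 clk=0
  Δ1: clk:0→1
  Δ2: c:1→0
  Δ3: a:0→1
  Δ4: b:1→0
  (4Δ to stable)
t=9 Δ0: a=1 c=0 b=0 clk=1
  Δ1: clk:1→0
  (1Δ to stable)
t=10 Δ0: a=1 c=0 b=0 clk=0
  Δ1: clk:0→1
  Δ2: c:0→1
  Δ3: a:1→0
  Δ4: b:0→1
  (4Δ to stable)
t=11 Δ0: a=0 c=1 b=1 clk=1
  Δ1: clk:1→0
  (1Δ to stable)
t=12 Δ0: a=0 c=1 b=1 clk=0
  Δ1: clk:0→1
  Δ2: c:1→0
  Δ3: a:0→1
  Δ4: b:1→0
  (4Δ to stable)
t=13 Δ0: a=1 c=0 b=0 clk=1
  Δ1: clk:1→0
  (1Δ to stable)
t=14 Δ0: a=1 c=0 b=0 clk=0
  Δ1: clk:0→1
  Δ2: c:0→1
  Δ3: a:1→0
  Δ4: b:0→1
  (4Δ to stable)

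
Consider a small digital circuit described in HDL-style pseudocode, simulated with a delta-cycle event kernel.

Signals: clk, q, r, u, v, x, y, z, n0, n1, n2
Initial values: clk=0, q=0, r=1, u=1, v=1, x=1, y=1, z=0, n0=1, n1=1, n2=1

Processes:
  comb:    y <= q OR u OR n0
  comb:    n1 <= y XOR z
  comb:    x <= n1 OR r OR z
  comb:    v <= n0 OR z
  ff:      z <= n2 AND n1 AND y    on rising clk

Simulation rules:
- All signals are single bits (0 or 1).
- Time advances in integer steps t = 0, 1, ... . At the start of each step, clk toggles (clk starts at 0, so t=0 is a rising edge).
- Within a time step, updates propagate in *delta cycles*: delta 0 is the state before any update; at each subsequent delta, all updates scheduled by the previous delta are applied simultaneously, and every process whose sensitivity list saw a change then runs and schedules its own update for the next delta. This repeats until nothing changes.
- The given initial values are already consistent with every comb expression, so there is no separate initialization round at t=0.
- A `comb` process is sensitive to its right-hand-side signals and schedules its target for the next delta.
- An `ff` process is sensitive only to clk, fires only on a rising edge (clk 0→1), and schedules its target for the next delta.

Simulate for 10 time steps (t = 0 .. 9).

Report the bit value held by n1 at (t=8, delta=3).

t0.Δ0 r=1 y=1 z=0 x=1 n2=1 q=0 u=1 clk=0 n0=1 n1=1 v=1
t0.Δ1 r=1 y=1 z=0 x=1 n2=1 q=0 u=1 clk=1 n0=1 n1=1 v=1
t0.Δ2 r=1 y=1 z=1 x=1 n2=1 q=0 u=1 clk=1 n0=1 n1=1 v=1
t0.Δ3 r=1 y=1 z=1 x=1 n2=1 q=0 u=1 clk=1 n0=1 n1=0 v=1
t1.Δ0 r=1 y=1 z=1 x=1 n2=1 q=0 u=1 clk=1 n0=1 n1=0 v=1
t1.Δ1 r=1 y=1 z=1 x=1 n2=1 q=0 u=1 clk=0 n0=1 n1=0 v=1
t2.Δ0 r=1 y=1 z=1 x=1 n2=1 q=0 u=1 clk=0 n0=1 n1=0 v=1
t2.Δ1 r=1 y=1 z=1 x=1 n2=1 q=0 u=1 clk=1 n0=1 n1=0 v=1
t2.Δ2 r=1 y=1 z=0 x=1 n2=1 q=0 u=1 clk=1 n0=1 n1=0 v=1
t2.Δ3 r=1 y=1 z=0 x=1 n2=1 q=0 u=1 clk=1 n0=1 n1=1 v=1
t3.Δ0 r=1 y=1 z=0 x=1 n2=1 q=0 u=1 clk=1 n0=1 n1=1 v=1
t3.Δ1 r=1 y=1 z=0 x=1 n2=1 q=0 u=1 clk=0 n0=1 n1=1 v=1
t4.Δ0 r=1 y=1 z=0 x=1 n2=1 q=0 u=1 clk=0 n0=1 n1=1 v=1
t4.Δ1 r=1 y=1 z=0 x=1 n2=1 q=0 u=1 clk=1 n0=1 n1=1 v=1
t4.Δ2 r=1 y=1 z=1 x=1 n2=1 q=0 u=1 clk=1 n0=1 n1=1 v=1
t4.Δ3 r=1 y=1 z=1 x=1 n2=1 q=0 u=1 clk=1 n0=1 n1=0 v=1
t5.Δ0 r=1 y=1 z=1 x=1 n2=1 q=0 u=1 clk=1 n0=1 n1=0 v=1
t5.Δ1 r=1 y=1 z=1 x=1 n2=1 q=0 u=1 clk=0 n0=1 n1=0 v=1
t6.Δ0 r=1 y=1 z=1 x=1 n2=1 q=0 u=1 clk=0 n0=1 n1=0 v=1
t6.Δ1 r=1 y=1 z=1 x=1 n2=1 q=0 u=1 clk=1 n0=1 n1=0 v=1
t6.Δ2 r=1 y=1 z=0 x=1 n2=1 q=0 u=1 clk=1 n0=1 n1=0 v=1
t6.Δ3 r=1 y=1 z=0 x=1 n2=1 q=0 u=1 clk=1 n0=1 n1=1 v=1
t7.Δ0 r=1 y=1 z=0 x=1 n2=1 q=0 u=1 clk=1 n0=1 n1=1 v=1
t7.Δ1 r=1 y=1 z=0 x=1 n2=1 q=0 u=1 clk=0 n0=1 n1=1 v=1
t8.Δ0 r=1 y=1 z=0 x=1 n2=1 q=0 u=1 clk=0 n0=1 n1=1 v=1
t8.Δ1 r=1 y=1 z=0 x=1 n2=1 q=0 u=1 clk=1 n0=1 n1=1 v=1
t8.Δ2 r=1 y=1 z=1 x=1 n2=1 q=0 u=1 clk=1 n0=1 n1=1 v=1
t8.Δ3 r=1 y=1 z=1 x=1 n2=1 q=0 u=1 clk=1 n0=1 n1=0 v=1
t9.Δ0 r=1 y=1 z=1 x=1 n2=1 q=0 u=1 clk=1 n0=1 n1=0 v=1
t9.Δ1 r=1 y=1 z=1 x=1 n2=1 q=0 u=1 clk=0 n0=1 n1=0 v=1

0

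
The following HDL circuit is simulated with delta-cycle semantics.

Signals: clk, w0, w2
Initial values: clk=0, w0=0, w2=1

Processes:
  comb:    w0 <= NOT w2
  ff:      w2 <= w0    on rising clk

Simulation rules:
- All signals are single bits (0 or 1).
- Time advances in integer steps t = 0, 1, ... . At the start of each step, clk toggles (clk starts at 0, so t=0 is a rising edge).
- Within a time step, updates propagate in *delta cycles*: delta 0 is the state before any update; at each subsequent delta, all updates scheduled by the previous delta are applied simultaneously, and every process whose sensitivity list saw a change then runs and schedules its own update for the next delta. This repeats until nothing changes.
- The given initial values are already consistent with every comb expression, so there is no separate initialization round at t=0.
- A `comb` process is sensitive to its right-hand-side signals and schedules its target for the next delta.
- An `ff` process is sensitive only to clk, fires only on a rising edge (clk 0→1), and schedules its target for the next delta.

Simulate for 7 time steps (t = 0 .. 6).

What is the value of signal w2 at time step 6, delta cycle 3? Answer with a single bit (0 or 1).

1

t=0 Δ0: w0=0 clk=0 w2=1
  Δ1: clk:0→1
  Δ2: w2:1→0
  Δ3: w0:0→1
  (3Δ to stable)
t=1 Δ0: w0=1 clk=1 w2=0
  Δ1: clk:1→0
  (1Δ to stable)
t=2 Δ0: w0=1 clk=0 w2=0
  Δ1: clk:0→1
  Δ2: w2:0→1
  Δ3: w0:1→0
  (3Δ to stable)
t=3 Δ0: w0=0 clk=1 w2=1
  Δ1: clk:1→0
  (1Δ to stable)
t=4 Δ0: w0=0 clk=0 w2=1
  Δ1: clk:0→1
  Δ2: w2:1→0
  Δ3: w0:0→1
  (3Δ to stable)
t=5 Δ0: w0=1 clk=1 w2=0
  Δ1: clk:1→0
  (1Δ to stable)
t=6 Δ0: w0=1 clk=0 w2=0
  Δ1: clk:0→1
  Δ2: w2:0→1
  Δ3: w0:1→0
  (3Δ to stable)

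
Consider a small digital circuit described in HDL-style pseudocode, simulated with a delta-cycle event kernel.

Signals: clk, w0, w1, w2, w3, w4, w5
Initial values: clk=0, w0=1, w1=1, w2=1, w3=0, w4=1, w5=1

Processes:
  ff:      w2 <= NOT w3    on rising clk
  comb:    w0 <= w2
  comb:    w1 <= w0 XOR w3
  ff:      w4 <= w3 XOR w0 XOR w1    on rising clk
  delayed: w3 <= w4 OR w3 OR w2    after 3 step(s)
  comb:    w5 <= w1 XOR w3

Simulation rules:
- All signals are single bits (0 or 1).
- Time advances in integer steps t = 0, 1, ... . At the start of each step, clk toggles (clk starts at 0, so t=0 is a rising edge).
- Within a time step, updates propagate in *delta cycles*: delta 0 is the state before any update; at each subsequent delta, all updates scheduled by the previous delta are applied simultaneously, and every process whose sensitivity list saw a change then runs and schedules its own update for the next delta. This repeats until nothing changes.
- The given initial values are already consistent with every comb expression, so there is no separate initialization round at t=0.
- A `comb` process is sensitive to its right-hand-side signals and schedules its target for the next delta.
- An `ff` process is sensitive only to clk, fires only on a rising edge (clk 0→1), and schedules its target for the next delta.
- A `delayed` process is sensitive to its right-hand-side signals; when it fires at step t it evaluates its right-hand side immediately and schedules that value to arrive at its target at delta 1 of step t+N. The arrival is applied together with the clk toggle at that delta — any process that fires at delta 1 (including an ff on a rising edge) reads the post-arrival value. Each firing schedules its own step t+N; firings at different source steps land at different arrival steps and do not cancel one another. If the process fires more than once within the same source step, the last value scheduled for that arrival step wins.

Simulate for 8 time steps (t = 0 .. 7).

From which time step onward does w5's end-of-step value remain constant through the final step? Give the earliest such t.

4

[bits: w0,w4,w5,w1,w2,w3,clk]
t=0: Δ0=1111100 Δ1=1111101 Δ2=1011101 | 2Δ
t=1: Δ0=1011101 Δ1=1011100 | 1Δ
t=2: Δ0=1011100 Δ1=1011101 | 1Δ
t=3: Δ0=1011101 Δ1=1011110 Δ2=1000110 Δ3=1010110 | 3Δ
t=4: Δ0=1010110 Δ1=1010111 Δ2=1010011 Δ3=0010011 Δ4=0011011 Δ5=0001011 | 5Δ
t=5: Δ0=0001011 Δ1=0001010 | 1Δ
t=6: Δ0=0001010 Δ1=0001011 | 1Δ
t=7: Δ0=0001011 Δ1=0001010 | 1Δ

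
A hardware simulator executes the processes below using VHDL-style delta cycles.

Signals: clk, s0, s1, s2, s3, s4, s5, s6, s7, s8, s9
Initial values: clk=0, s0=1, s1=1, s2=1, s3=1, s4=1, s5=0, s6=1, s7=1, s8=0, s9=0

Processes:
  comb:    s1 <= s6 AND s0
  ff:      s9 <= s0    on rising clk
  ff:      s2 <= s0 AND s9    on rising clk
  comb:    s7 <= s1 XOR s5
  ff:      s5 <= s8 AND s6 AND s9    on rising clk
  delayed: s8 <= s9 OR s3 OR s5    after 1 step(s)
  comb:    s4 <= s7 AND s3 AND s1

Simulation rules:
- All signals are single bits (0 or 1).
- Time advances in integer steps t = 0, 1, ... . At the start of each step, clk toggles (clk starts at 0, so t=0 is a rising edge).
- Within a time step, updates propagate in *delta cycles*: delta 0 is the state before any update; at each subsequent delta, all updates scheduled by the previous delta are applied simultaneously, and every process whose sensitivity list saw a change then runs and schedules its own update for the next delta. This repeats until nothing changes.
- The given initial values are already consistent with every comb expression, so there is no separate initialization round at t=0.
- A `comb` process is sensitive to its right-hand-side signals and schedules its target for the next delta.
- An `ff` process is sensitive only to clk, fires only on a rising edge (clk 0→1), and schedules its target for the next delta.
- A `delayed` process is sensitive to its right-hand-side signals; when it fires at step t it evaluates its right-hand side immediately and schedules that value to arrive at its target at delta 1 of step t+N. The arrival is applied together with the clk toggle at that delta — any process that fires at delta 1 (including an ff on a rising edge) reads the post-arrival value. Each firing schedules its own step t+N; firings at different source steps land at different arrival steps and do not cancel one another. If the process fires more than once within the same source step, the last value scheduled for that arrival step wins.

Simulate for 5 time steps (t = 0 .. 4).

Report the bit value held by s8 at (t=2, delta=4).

t=0 Δ0: s5=0 s4=1 s9=0 s6=1 clk=0 s2=1 s0=1 s8=0 s1=1 s3=1 s7=1
  Δ1: clk:0→1
  Δ2: s9:0→1, s2:1→0
  (2Δ to stable)
t=1 Δ0: s5=0 s4=1 s9=1 s6=1 clk=1 s2=0 s0=1 s8=0 s1=1 s3=1 s7=1
  Δ1: clk:1→0, s8:0→1
  (1Δ to stable)
t=2 Δ0: s5=0 s4=1 s9=1 s6=1 clk=0 s2=0 s0=1 s8=1 s1=1 s3=1 s7=1
  Δ1: clk:0→1
  Δ2: s5:0→1, s2:0→1
  Δ3: s7:1→0
  Δ4: s4:1→0
  (4Δ to stable)
t=3 Δ0: s5=1 s4=0 s9=1 s6=1 clk=1 s2=1 s0=1 s8=1 s1=1 s3=1 s7=0
  Δ1: clk:1→0
  (1Δ to stable)
t=4 Δ0: s5=1 s4=0 s9=1 s6=1 clk=0 s2=1 s0=1 s8=1 s1=1 s3=1 s7=0
  Δ1: clk:0→1
  (1Δ to stable)

1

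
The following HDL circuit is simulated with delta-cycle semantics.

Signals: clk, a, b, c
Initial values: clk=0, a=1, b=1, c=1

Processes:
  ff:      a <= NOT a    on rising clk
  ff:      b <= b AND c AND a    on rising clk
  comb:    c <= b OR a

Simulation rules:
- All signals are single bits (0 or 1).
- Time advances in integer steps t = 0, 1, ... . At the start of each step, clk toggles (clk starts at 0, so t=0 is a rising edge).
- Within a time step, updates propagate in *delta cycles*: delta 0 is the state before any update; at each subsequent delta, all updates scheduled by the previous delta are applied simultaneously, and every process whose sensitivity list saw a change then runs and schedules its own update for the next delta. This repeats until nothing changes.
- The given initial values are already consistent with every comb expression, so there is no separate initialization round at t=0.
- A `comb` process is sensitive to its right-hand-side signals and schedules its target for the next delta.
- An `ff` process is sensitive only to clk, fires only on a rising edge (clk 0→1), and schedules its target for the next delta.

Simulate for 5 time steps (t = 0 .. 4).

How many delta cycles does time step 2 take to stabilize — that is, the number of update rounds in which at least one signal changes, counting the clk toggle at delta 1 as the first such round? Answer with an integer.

2

t=0 Δ0: clk=0 b=1 a=1 c=1
  Δ1: clk:0→1
  Δ2: a:1→0
  (2Δ to stable)
t=1 Δ0: clk=1 b=1 a=0 c=1
  Δ1: clk:1→0
  (1Δ to stable)
t=2 Δ0: clk=0 b=1 a=0 c=1
  Δ1: clk:0→1
  Δ2: b:1→0, a:0→1
  (2Δ to stable)
t=3 Δ0: clk=1 b=0 a=1 c=1
  Δ1: clk:1→0
  (1Δ to stable)
t=4 Δ0: clk=0 b=0 a=1 c=1
  Δ1: clk:0→1
  Δ2: a:1→0
  Δ3: c:1→0
  (3Δ to stable)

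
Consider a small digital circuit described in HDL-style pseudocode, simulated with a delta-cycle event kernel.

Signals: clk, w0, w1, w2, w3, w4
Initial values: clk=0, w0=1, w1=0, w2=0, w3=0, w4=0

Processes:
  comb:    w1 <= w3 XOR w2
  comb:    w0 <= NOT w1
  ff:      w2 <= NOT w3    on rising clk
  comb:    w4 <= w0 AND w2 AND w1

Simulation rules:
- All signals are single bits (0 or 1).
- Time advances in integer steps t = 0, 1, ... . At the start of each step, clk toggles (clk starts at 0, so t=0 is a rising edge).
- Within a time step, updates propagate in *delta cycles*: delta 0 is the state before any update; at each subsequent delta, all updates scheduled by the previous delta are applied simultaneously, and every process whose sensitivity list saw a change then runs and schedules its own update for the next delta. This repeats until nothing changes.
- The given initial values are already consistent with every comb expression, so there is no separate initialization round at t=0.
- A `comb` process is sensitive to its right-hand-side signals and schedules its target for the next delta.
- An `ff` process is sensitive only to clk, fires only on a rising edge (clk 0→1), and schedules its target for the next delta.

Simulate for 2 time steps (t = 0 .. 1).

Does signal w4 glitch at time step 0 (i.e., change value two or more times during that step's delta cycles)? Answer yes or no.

yes

t=0 Δ0: w2=0 clk=0 w0=1 w3=0 w4=0 w1=0
  Δ1: clk:0→1
  Δ2: w2:0→1
  Δ3: w1:0→1
  Δ4: w0:1→0, w4:0→1
  Δ5: w4:1→0
  (5Δ to stable)
t=1 Δ0: w2=1 clk=1 w0=0 w3=0 w4=0 w1=1
  Δ1: clk:1→0
  (1Δ to stable)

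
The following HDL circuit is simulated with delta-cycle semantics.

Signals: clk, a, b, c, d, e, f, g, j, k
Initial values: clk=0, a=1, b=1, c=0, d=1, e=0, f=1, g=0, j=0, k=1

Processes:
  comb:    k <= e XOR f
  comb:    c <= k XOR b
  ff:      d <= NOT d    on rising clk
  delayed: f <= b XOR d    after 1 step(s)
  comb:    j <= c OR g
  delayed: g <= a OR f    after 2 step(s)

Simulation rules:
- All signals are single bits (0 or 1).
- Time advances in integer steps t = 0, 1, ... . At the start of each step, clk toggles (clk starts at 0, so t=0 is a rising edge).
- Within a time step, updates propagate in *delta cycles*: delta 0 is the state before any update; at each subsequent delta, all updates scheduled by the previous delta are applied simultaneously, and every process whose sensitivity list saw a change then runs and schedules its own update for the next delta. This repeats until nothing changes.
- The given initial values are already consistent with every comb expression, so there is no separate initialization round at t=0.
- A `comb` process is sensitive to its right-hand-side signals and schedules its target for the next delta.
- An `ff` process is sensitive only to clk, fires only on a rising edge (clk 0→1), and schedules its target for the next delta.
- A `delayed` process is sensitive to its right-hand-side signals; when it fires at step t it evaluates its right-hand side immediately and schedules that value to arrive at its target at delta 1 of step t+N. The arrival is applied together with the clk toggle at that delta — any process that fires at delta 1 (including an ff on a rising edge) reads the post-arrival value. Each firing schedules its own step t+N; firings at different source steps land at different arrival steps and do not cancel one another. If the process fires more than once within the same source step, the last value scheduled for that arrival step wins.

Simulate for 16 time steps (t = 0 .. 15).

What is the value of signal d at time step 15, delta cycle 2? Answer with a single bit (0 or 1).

1

[bits: f,a,k,b,c,e,clk,j,d,g]
t=0: Δ0=1111000010 Δ1=1111001010 Δ2=1111001000 | 2Δ
t=1: Δ0=1111001000 Δ1=1111000000 | 1Δ
t=2: Δ0=1111000000 Δ1=1111001000 Δ2=1111001010 | 2Δ
t=3: Δ0=1111001010 Δ1=0111000010 Δ2=0101000010 Δ3=0101100010 Δ4=0101100110 | 4Δ
t=4: Δ0=0101100110 Δ1=0101101110 Δ2=0101101100 | 2Δ
t=5: Δ0=0101101100 Δ1=1101100101 Δ2=1111100101 Δ3=1111000101 | 3Δ
t=6: Δ0=1111000101 Δ1=1111001101 Δ2=1111001111 | 2Δ
t=7: Δ0=1111001111 Δ1=0111000111 Δ2=0101000111 Δ3=0101100111 | 3Δ
t=8: Δ0=0101100111 Δ1=0101101111 Δ2=0101101101 | 2Δ
t=9: Δ0=0101101101 Δ1=1101100101 Δ2=1111100101 Δ3=1111000101 | 3Δ
t=10: Δ0=1111000101 Δ1=1111001101 Δ2=1111001111 | 2Δ
t=11: Δ0=1111001111 Δ1=0111000111 Δ2=0101000111 Δ3=0101100111 | 3Δ
t=12: Δ0=0101100111 Δ1=0101101111 Δ2=0101101101 | 2Δ
t=13: Δ0=0101101101 Δ1=1101100101 Δ2=1111100101 Δ3=1111000101 | 3Δ
t=14: Δ0=1111000101 Δ1=1111001101 Δ2=1111001111 | 2Δ
t=15: Δ0=1111001111 Δ1=0111000111 Δ2=0101000111 Δ3=0101100111 | 3Δ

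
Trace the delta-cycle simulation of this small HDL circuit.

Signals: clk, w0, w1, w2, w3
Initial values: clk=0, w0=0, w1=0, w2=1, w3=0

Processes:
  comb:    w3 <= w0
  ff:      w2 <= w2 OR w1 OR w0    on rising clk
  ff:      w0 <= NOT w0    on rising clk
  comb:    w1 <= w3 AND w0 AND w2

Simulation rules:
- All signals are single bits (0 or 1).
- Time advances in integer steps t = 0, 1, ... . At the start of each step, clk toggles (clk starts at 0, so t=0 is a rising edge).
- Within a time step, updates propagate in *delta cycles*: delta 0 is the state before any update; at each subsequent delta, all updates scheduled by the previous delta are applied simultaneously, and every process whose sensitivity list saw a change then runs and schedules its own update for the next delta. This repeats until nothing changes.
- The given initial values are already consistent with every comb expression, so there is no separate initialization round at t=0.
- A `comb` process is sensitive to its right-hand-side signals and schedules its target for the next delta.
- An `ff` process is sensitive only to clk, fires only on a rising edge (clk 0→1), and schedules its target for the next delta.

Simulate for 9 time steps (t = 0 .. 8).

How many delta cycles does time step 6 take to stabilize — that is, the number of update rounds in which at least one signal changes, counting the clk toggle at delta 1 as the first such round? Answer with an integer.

t=0 Δ0: w0=0 clk=0 w2=1 w3=0 w1=0
  Δ1: clk:0→1
  Δ2: w0:0→1
  Δ3: w3:0→1
  Δ4: w1:0→1
  (4Δ to stable)
t=1 Δ0: w0=1 clk=1 w2=1 w3=1 w1=1
  Δ1: clk:1→0
  (1Δ to stable)
t=2 Δ0: w0=1 clk=0 w2=1 w3=1 w1=1
  Δ1: clk:0→1
  Δ2: w0:1→0
  Δ3: w3:1→0, w1:1→0
  (3Δ to stable)
t=3 Δ0: w0=0 clk=1 w2=1 w3=0 w1=0
  Δ1: clk:1→0
  (1Δ to stable)
t=4 Δ0: w0=0 clk=0 w2=1 w3=0 w1=0
  Δ1: clk:0→1
  Δ2: w0:0→1
  Δ3: w3:0→1
  Δ4: w1:0→1
  (4Δ to stable)
t=5 Δ0: w0=1 clk=1 w2=1 w3=1 w1=1
  Δ1: clk:1→0
  (1Δ to stable)
t=6 Δ0: w0=1 clk=0 w2=1 w3=1 w1=1
  Δ1: clk:0→1
  Δ2: w0:1→0
  Δ3: w3:1→0, w1:1→0
  (3Δ to stable)
t=7 Δ0: w0=0 clk=1 w2=1 w3=0 w1=0
  Δ1: clk:1→0
  (1Δ to stable)
t=8 Δ0: w0=0 clk=0 w2=1 w3=0 w1=0
  Δ1: clk:0→1
  Δ2: w0:0→1
  Δ3: w3:0→1
  Δ4: w1:0→1
  (4Δ to stable)

3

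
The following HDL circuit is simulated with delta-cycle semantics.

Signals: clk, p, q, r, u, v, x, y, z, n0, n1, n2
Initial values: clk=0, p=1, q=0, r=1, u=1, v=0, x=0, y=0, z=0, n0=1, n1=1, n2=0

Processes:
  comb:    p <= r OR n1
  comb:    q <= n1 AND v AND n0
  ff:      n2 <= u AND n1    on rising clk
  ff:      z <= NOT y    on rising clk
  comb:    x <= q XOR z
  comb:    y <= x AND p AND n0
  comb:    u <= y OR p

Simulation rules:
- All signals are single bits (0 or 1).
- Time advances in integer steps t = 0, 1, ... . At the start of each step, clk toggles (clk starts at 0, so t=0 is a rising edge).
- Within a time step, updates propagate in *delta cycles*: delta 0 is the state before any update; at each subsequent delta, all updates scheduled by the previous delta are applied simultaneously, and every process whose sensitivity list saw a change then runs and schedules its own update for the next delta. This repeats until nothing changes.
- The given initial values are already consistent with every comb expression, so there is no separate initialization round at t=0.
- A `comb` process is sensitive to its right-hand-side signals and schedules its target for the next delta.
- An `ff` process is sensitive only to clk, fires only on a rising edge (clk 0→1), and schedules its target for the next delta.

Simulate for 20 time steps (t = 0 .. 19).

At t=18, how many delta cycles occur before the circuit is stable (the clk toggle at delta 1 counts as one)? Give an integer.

4

t=0 Δ0: x=0 r=1 y=0 u=1 n2=0 clk=0 z=0 n0=1 q=0 n1=1 v=0 p=1
  Δ1: clk:0→1
  Δ2: n2:0→1, z:0→1
  Δ3: x:0→1
  Δ4: y:0→1
  (4Δ to stable)
t=1 Δ0: x=1 r=1 y=1 u=1 n2=1 clk=1 z=1 n0=1 q=0 n1=1 v=0 p=1
  Δ1: clk:1→0
  (1Δ to stable)
t=2 Δ0: x=1 r=1 y=1 u=1 n2=1 clk=0 z=1 n0=1 q=0 n1=1 v=0 p=1
  Δ1: clk:0→1
  Δ2: z:1→0
  Δ3: x:1→0
  Δ4: y:1→0
  (4Δ to stable)
t=3 Δ0: x=0 r=1 y=0 u=1 n2=1 clk=1 z=0 n0=1 q=0 n1=1 v=0 p=1
  Δ1: clk:1→0
  (1Δ to stable)
t=4 Δ0: x=0 r=1 y=0 u=1 n2=1 clk=0 z=0 n0=1 q=0 n1=1 v=0 p=1
  Δ1: clk:0→1
  Δ2: z:0→1
  Δ3: x:0→1
  Δ4: y:0→1
  (4Δ to stable)
t=5 Δ0: x=1 r=1 y=1 u=1 n2=1 clk=1 z=1 n0=1 q=0 n1=1 v=0 p=1
  Δ1: clk:1→0
  (1Δ to stable)
t=6 Δ0: x=1 r=1 y=1 u=1 n2=1 clk=0 z=1 n0=1 q=0 n1=1 v=0 p=1
  Δ1: clk:0→1
  Δ2: z:1→0
  Δ3: x:1→0
  Δ4: y:1→0
  (4Δ to stable)
t=7 Δ0: x=0 r=1 y=0 u=1 n2=1 clk=1 z=0 n0=1 q=0 n1=1 v=0 p=1
  Δ1: clk:1→0
  (1Δ to stable)
t=8 Δ0: x=0 r=1 y=0 u=1 n2=1 clk=0 z=0 n0=1 q=0 n1=1 v=0 p=1
  Δ1: clk:0→1
  Δ2: z:0→1
  Δ3: x:0→1
  Δ4: y:0→1
  (4Δ to stable)
t=9 Δ0: x=1 r=1 y=1 u=1 n2=1 clk=1 z=1 n0=1 q=0 n1=1 v=0 p=1
  Δ1: clk:1→0
  (1Δ to stable)
t=10 Δ0: x=1 r=1 y=1 u=1 n2=1 clk=0 z=1 n0=1 q=0 n1=1 v=0 p=1
  Δ1: clk:0→1
  Δ2: z:1→0
  Δ3: x:1→0
  Δ4: y:1→0
  (4Δ to stable)
t=11 Δ0: x=0 r=1 y=0 u=1 n2=1 clk=1 z=0 n0=1 q=0 n1=1 v=0 p=1
  Δ1: clk:1→0
  (1Δ to stable)
t=12 Δ0: x=0 r=1 y=0 u=1 n2=1 clk=0 z=0 n0=1 q=0 n1=1 v=0 p=1
  Δ1: clk:0→1
  Δ2: z:0→1
  Δ3: x:0→1
  Δ4: y:0→1
  (4Δ to stable)
t=13 Δ0: x=1 r=1 y=1 u=1 n2=1 clk=1 z=1 n0=1 q=0 n1=1 v=0 p=1
  Δ1: clk:1→0
  (1Δ to stable)
t=14 Δ0: x=1 r=1 y=1 u=1 n2=1 clk=0 z=1 n0=1 q=0 n1=1 v=0 p=1
  Δ1: clk:0→1
  Δ2: z:1→0
  Δ3: x:1→0
  Δ4: y:1→0
  (4Δ to stable)
t=15 Δ0: x=0 r=1 y=0 u=1 n2=1 clk=1 z=0 n0=1 q=0 n1=1 v=0 p=1
  Δ1: clk:1→0
  (1Δ to stable)
t=16 Δ0: x=0 r=1 y=0 u=1 n2=1 clk=0 z=0 n0=1 q=0 n1=1 v=0 p=1
  Δ1: clk:0→1
  Δ2: z:0→1
  Δ3: x:0→1
  Δ4: y:0→1
  (4Δ to stable)
t=17 Δ0: x=1 r=1 y=1 u=1 n2=1 clk=1 z=1 n0=1 q=0 n1=1 v=0 p=1
  Δ1: clk:1→0
  (1Δ to stable)
t=18 Δ0: x=1 r=1 y=1 u=1 n2=1 clk=0 z=1 n0=1 q=0 n1=1 v=0 p=1
  Δ1: clk:0→1
  Δ2: z:1→0
  Δ3: x:1→0
  Δ4: y:1→0
  (4Δ to stable)
t=19 Δ0: x=0 r=1 y=0 u=1 n2=1 clk=1 z=0 n0=1 q=0 n1=1 v=0 p=1
  Δ1: clk:1→0
  (1Δ to stable)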